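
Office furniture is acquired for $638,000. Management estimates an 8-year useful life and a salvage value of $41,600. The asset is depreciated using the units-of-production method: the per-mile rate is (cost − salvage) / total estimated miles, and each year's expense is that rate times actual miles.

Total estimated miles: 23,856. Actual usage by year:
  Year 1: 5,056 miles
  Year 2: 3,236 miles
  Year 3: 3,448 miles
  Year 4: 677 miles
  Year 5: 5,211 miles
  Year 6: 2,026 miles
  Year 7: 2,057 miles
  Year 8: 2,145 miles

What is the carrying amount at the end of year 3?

$344,500

Depreciable base = $638,000 − $41,600 = $596,400.
Rate = $596,400 / 23,856 miles = $25 per mile.
Year 1: 5,056 × $25 = $126,400. Book value $511,600.
Year 2: 3,236 × $25 = $80,900. Book value $430,700.
Year 3: 3,448 × $25 = $86,200. Book value $344,500.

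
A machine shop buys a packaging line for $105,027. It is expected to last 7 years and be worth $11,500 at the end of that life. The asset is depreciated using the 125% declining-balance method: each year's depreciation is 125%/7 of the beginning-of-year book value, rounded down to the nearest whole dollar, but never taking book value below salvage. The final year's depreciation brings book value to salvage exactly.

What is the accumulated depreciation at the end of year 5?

$65,747

Depreciable base = $105,027 − $11,500 = $93,527.
Year 1: ⌊$105,027 × 125%/7⌋ = $18,754. Book value $86,273.
Year 2: ⌊$86,273 × 125%/7⌋ = $15,405. Book value $70,868.
Year 3: ⌊$70,868 × 125%/7⌋ = $12,655. Book value $58,213.
Year 4: ⌊$58,213 × 125%/7⌋ = $10,395. Book value $47,818.
Year 5: ⌊$47,818 × 125%/7⌋ = $8,538. Book value $39,280.
Accumulated through year 5 = $105,027 − $39,280 = $65,747.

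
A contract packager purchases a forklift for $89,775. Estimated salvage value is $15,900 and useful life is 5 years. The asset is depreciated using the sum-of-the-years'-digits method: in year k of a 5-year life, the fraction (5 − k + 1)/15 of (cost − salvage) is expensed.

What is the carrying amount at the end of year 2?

$45,450

Depreciable base = $89,775 − $15,900 = $73,875.
Sum of the years' digits = 5+4+3+2+1 = 15.
Year 1: $73,875 × 5/15 = $24,625. Book value $65,150.
Year 2: $73,875 × 4/15 = $19,700. Book value $45,450.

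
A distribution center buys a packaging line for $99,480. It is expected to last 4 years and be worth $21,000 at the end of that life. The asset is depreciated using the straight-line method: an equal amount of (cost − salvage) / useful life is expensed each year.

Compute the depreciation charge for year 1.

Depreciable base = $99,480 − $21,000 = $78,480.
Annual expense = $78,480 / 4 = $19,620.

$19,620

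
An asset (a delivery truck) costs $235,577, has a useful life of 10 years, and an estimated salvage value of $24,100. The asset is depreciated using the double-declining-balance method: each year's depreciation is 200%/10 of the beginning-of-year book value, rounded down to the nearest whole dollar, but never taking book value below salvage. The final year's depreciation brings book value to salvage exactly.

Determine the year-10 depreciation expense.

Depreciable base = $235,577 − $24,100 = $211,477.
Year 1: ⌊$235,577 × 200%/10⌋ = $47,115. Book value $188,462.
Year 2: ⌊$188,462 × 200%/10⌋ = $37,692. Book value $150,770.
Year 3: ⌊$150,770 × 200%/10⌋ = $30,154. Book value $120,616.
Year 4: ⌊$120,616 × 200%/10⌋ = $24,123. Book value $96,493.
Year 5: ⌊$96,493 × 200%/10⌋ = $19,298. Book value $77,195.
Year 6: ⌊$77,195 × 200%/10⌋ = $15,439. Book value $61,756.
Year 7: ⌊$61,756 × 200%/10⌋ = $12,351. Book value $49,405.
Year 8: ⌊$49,405 × 200%/10⌋ = $9,881. Book value $39,524.
Year 9: ⌊$39,524 × 200%/10⌋ = $7,904. Book value $31,620.
Year 10 (final): $31,620 − $24,100 = $7,520. Book value $24,100.

$7,520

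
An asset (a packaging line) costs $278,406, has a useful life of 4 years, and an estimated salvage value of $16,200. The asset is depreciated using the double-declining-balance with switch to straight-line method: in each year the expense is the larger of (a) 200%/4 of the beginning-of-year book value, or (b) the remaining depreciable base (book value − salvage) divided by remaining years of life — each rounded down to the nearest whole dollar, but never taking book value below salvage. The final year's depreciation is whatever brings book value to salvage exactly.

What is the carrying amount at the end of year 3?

$34,801

Depreciable base = $278,406 − $16,200 = $262,206.
Year 1: DB = ⌊$278,406 × 200%/4⌋ = $139,203; SL = ⌊$262,206/4⌋ = $65,551 → take DB $139,203. Book value $139,203.
Year 2: DB = ⌊$139,203 × 200%/4⌋ = $69,601; SL = ⌊$123,003/3⌋ = $41,001 → take DB $69,601. Book value $69,602.
Year 3: DB = ⌊$69,602 × 200%/4⌋ = $34,801; SL = ⌊$53,402/2⌋ = $26,701 → take DB $34,801. Book value $34,801.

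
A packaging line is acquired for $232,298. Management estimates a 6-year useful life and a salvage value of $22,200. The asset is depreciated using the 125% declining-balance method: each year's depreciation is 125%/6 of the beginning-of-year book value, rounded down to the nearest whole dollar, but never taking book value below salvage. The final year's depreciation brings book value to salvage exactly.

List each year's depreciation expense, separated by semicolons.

$48,395; $38,313; $30,331; $24,012; $19,009; $50,038

Depreciable base = $232,298 − $22,200 = $210,098.
Year 1: ⌊$232,298 × 125%/6⌋ = $48,395. Book value $183,903.
Year 2: ⌊$183,903 × 125%/6⌋ = $38,313. Book value $145,590.
Year 3: ⌊$145,590 × 125%/6⌋ = $30,331. Book value $115,259.
Year 4: ⌊$115,259 × 125%/6⌋ = $24,012. Book value $91,247.
Year 5: ⌊$91,247 × 125%/6⌋ = $19,009. Book value $72,238.
Year 6 (final): $72,238 − $22,200 = $50,038. Book value $22,200.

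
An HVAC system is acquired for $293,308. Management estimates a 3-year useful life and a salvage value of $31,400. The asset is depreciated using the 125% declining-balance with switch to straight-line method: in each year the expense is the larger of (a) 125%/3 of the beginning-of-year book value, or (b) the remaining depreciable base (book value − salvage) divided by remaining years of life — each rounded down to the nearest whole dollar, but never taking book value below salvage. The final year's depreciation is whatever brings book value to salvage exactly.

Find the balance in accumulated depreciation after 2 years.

Depreciable base = $293,308 − $31,400 = $261,908.
Year 1: DB = ⌊$293,308 × 125%/3⌋ = $122,211; SL = ⌊$261,908/3⌋ = $87,302 → take DB $122,211. Book value $171,097.
Year 2: DB = ⌊$171,097 × 125%/3⌋ = $71,290; SL = ⌊$139,697/2⌋ = $69,848 → take DB $71,290. Book value $99,807.
Accumulated through year 2 = $293,308 − $99,807 = $193,501.

$193,501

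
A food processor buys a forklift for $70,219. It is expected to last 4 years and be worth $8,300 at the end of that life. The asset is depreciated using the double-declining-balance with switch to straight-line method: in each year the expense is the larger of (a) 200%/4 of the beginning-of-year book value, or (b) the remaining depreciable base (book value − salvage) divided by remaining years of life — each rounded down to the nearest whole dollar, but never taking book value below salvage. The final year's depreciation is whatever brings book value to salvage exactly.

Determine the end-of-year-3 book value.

Depreciable base = $70,219 − $8,300 = $61,919.
Year 1: DB = ⌊$70,219 × 200%/4⌋ = $35,109; SL = ⌊$61,919/4⌋ = $15,479 → take DB $35,109. Book value $35,110.
Year 2: DB = ⌊$35,110 × 200%/4⌋ = $17,555; SL = ⌊$26,810/3⌋ = $8,936 → take DB $17,555. Book value $17,555.
Year 3: DB = ⌊$17,555 × 200%/4⌋ = $8,777; SL = ⌊$9,255/2⌋ = $4,627 → take DB $8,777. Book value $8,778.

$8,778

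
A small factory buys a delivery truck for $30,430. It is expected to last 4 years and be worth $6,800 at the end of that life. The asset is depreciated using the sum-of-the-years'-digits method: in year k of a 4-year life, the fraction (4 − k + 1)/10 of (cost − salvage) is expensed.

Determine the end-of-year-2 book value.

Depreciable base = $30,430 − $6,800 = $23,630.
Sum of the years' digits = 4+3+2+1 = 10.
Year 1: $23,630 × 4/10 = $9,452. Book value $20,978.
Year 2: $23,630 × 3/10 = $7,089. Book value $13,889.

$13,889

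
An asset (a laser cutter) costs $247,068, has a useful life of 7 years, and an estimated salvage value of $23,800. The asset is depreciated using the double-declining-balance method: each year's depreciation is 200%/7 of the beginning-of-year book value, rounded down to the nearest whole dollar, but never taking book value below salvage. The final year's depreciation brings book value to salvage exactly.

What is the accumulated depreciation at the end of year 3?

Depreciable base = $247,068 − $23,800 = $223,268.
Year 1: ⌊$247,068 × 200%/7⌋ = $70,590. Book value $176,478.
Year 2: ⌊$176,478 × 200%/7⌋ = $50,422. Book value $126,056.
Year 3: ⌊$126,056 × 200%/7⌋ = $36,016. Book value $90,040.
Accumulated through year 3 = $247,068 − $90,040 = $157,028.

$157,028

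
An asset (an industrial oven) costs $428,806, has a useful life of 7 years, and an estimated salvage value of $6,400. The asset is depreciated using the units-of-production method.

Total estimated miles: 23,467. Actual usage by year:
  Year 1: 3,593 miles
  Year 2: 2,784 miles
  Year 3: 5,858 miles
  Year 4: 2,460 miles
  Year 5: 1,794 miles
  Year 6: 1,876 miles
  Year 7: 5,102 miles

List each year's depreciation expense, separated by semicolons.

Depreciable base = $428,806 − $6,400 = $422,406.
Rate = $422,406 / 23,467 miles = $18 per mile.
Year 1: 3,593 × $18 = $64,674. Book value $364,132.
Year 2: 2,784 × $18 = $50,112. Book value $314,020.
Year 3: 5,858 × $18 = $105,444. Book value $208,576.
Year 4: 2,460 × $18 = $44,280. Book value $164,296.
Year 5: 1,794 × $18 = $32,292. Book value $132,004.
Year 6: 1,876 × $18 = $33,768. Book value $98,236.
Year 7: 5,102 × $18 = $91,836. Book value $6,400.

$64,674; $50,112; $105,444; $44,280; $32,292; $33,768; $91,836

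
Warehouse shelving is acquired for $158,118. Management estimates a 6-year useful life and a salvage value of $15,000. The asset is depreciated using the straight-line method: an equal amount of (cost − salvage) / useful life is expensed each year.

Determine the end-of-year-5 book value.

$38,853

Depreciable base = $158,118 − $15,000 = $143,118.
Annual expense = $143,118 / 6 = $23,853.
End of year 1: book value $134,265.
End of year 2: book value $110,412.
End of year 3: book value $86,559.
End of year 4: book value $62,706.
End of year 5: book value $38,853.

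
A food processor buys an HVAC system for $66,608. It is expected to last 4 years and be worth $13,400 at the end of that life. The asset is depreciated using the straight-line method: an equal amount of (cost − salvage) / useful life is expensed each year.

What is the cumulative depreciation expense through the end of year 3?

$39,906

Depreciable base = $66,608 − $13,400 = $53,208.
Annual expense = $53,208 / 4 = $13,302.
End of year 1: book value $53,306.
End of year 2: book value $40,004.
End of year 3: book value $26,702.
Accumulated through year 3 = $66,608 − $26,702 = $39,906.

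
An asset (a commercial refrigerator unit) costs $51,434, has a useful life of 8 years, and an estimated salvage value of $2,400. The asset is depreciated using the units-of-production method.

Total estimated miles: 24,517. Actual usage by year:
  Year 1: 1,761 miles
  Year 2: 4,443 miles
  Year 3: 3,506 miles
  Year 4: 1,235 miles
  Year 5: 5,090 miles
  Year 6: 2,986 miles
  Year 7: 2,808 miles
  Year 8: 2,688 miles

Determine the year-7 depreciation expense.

Depreciable base = $51,434 − $2,400 = $49,034.
Rate = $49,034 / 24,517 miles = $2 per mile.
Year 1: 1,761 × $2 = $3,522. Book value $47,912.
Year 2: 4,443 × $2 = $8,886. Book value $39,026.
Year 3: 3,506 × $2 = $7,012. Book value $32,014.
Year 4: 1,235 × $2 = $2,470. Book value $29,544.
Year 5: 5,090 × $2 = $10,180. Book value $19,364.
Year 6: 2,986 × $2 = $5,972. Book value $13,392.
Year 7: 2,808 × $2 = $5,616. Book value $7,776.

$5,616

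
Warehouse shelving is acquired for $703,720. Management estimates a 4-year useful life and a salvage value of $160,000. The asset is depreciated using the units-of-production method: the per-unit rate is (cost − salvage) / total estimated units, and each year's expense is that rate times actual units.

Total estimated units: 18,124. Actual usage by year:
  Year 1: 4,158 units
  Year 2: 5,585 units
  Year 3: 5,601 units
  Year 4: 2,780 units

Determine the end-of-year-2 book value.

$411,430

Depreciable base = $703,720 − $160,000 = $543,720.
Rate = $543,720 / 18,124 units = $30 per unit.
Year 1: 4,158 × $30 = $124,740. Book value $578,980.
Year 2: 5,585 × $30 = $167,550. Book value $411,430.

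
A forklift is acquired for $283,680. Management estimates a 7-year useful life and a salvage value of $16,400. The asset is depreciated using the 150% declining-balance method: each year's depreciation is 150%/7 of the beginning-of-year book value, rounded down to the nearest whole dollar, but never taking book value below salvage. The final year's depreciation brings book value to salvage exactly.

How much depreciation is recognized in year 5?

$23,167

Depreciable base = $283,680 − $16,400 = $267,280.
Year 1: ⌊$283,680 × 150%/7⌋ = $60,788. Book value $222,892.
Year 2: ⌊$222,892 × 150%/7⌋ = $47,762. Book value $175,130.
Year 3: ⌊$175,130 × 150%/7⌋ = $37,527. Book value $137,603.
Year 4: ⌊$137,603 × 150%/7⌋ = $29,486. Book value $108,117.
Year 5: ⌊$108,117 × 150%/7⌋ = $23,167. Book value $84,950.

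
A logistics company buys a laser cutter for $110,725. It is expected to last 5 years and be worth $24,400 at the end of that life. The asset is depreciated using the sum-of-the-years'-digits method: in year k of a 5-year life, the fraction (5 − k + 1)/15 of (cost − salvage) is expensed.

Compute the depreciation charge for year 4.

Depreciable base = $110,725 − $24,400 = $86,325.
Sum of the years' digits = 5+4+3+2+1 = 15.
Year 1: $86,325 × 5/15 = $28,775. Book value $81,950.
Year 2: $86,325 × 4/15 = $23,020. Book value $58,930.
Year 3: $86,325 × 3/15 = $17,265. Book value $41,665.
Year 4: $86,325 × 2/15 = $11,510. Book value $30,155.

$11,510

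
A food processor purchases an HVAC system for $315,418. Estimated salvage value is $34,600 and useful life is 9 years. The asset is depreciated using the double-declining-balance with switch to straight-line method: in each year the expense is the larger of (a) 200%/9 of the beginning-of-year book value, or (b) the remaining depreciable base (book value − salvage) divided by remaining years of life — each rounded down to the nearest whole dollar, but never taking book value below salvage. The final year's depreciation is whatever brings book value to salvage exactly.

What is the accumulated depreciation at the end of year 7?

Depreciable base = $315,418 − $34,600 = $280,818.
Year 1: DB = ⌊$315,418 × 200%/9⌋ = $70,092; SL = ⌊$280,818/9⌋ = $31,202 → take DB $70,092. Book value $245,326.
Year 2: DB = ⌊$245,326 × 200%/9⌋ = $54,516; SL = ⌊$210,726/8⌋ = $26,340 → take DB $54,516. Book value $190,810.
Year 3: DB = ⌊$190,810 × 200%/9⌋ = $42,402; SL = ⌊$156,210/7⌋ = $22,315 → take DB $42,402. Book value $148,408.
Year 4: DB = ⌊$148,408 × 200%/9⌋ = $32,979; SL = ⌊$113,808/6⌋ = $18,968 → take DB $32,979. Book value $115,429.
Year 5: DB = ⌊$115,429 × 200%/9⌋ = $25,650; SL = ⌊$80,829/5⌋ = $16,165 → take DB $25,650. Book value $89,779.
Year 6: DB = ⌊$89,779 × 200%/9⌋ = $19,950; SL = ⌊$55,179/4⌋ = $13,794 → take DB $19,950. Book value $69,829.
Year 7: DB = ⌊$69,829 × 200%/9⌋ = $15,517; SL = ⌊$35,229/3⌋ = $11,743 → take DB $15,517. Book value $54,312.
Accumulated through year 7 = $315,418 − $54,312 = $261,106.

$261,106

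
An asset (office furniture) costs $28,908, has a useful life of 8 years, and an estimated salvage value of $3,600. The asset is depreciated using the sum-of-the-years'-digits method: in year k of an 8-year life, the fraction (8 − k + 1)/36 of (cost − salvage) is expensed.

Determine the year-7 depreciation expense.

Depreciable base = $28,908 − $3,600 = $25,308.
Sum of the years' digits = 8+7+6+5+4+3+2+1 = 36.
Year 1: $25,308 × 8/36 = $5,624. Book value $23,284.
Year 2: $25,308 × 7/36 = $4,921. Book value $18,363.
Year 3: $25,308 × 6/36 = $4,218. Book value $14,145.
Year 4: $25,308 × 5/36 = $3,515. Book value $10,630.
Year 5: $25,308 × 4/36 = $2,812. Book value $7,818.
Year 6: $25,308 × 3/36 = $2,109. Book value $5,709.
Year 7: $25,308 × 2/36 = $1,406. Book value $4,303.

$1,406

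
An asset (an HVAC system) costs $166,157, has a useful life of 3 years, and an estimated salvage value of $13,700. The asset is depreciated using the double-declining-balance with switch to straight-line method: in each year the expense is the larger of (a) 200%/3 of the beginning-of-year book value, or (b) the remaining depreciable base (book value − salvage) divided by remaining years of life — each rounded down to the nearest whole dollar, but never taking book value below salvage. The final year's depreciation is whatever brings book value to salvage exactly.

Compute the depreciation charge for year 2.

Depreciable base = $166,157 − $13,700 = $152,457.
Year 1: DB = ⌊$166,157 × 200%/3⌋ = $110,771; SL = ⌊$152,457/3⌋ = $50,819 → take DB $110,771. Book value $55,386.
Year 2: DB = ⌊$55,386 × 200%/3⌋ = $36,924; SL = ⌊$41,686/2⌋ = $20,843 → take DB $36,924. Book value $18,462.

$36,924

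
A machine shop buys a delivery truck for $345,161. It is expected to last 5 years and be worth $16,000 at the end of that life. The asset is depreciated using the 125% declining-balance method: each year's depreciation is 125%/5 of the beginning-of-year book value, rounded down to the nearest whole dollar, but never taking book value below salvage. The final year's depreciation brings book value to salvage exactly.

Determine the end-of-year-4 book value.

Depreciable base = $345,161 − $16,000 = $329,161.
Year 1: ⌊$345,161 × 125%/5⌋ = $86,290. Book value $258,871.
Year 2: ⌊$258,871 × 125%/5⌋ = $64,717. Book value $194,154.
Year 3: ⌊$194,154 × 125%/5⌋ = $48,538. Book value $145,616.
Year 4: ⌊$145,616 × 125%/5⌋ = $36,404. Book value $109,212.

$109,212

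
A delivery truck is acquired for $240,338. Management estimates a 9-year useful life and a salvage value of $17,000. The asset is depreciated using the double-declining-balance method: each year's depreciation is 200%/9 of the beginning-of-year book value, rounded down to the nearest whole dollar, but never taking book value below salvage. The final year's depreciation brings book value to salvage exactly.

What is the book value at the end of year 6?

Depreciable base = $240,338 − $17,000 = $223,338.
Year 1: ⌊$240,338 × 200%/9⌋ = $53,408. Book value $186,930.
Year 2: ⌊$186,930 × 200%/9⌋ = $41,540. Book value $145,390.
Year 3: ⌊$145,390 × 200%/9⌋ = $32,308. Book value $113,082.
Year 4: ⌊$113,082 × 200%/9⌋ = $25,129. Book value $87,953.
Year 5: ⌊$87,953 × 200%/9⌋ = $19,545. Book value $68,408.
Year 6: ⌊$68,408 × 200%/9⌋ = $15,201. Book value $53,207.

$53,207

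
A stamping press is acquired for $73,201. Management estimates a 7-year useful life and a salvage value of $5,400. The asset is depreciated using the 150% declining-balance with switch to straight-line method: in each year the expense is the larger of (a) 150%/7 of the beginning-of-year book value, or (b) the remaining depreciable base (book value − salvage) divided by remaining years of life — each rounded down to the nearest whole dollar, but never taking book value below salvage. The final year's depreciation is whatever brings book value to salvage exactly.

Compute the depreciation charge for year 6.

Depreciable base = $73,201 − $5,400 = $67,801.
Year 1: DB = ⌊$73,201 × 150%/7⌋ = $15,685; SL = ⌊$67,801/7⌋ = $9,685 → take DB $15,685. Book value $57,516.
Year 2: DB = ⌊$57,516 × 150%/7⌋ = $12,324; SL = ⌊$52,116/6⌋ = $8,686 → take DB $12,324. Book value $45,192.
Year 3: DB = ⌊$45,192 × 150%/7⌋ = $9,684; SL = ⌊$39,792/5⌋ = $7,958 → take DB $9,684. Book value $35,508.
Year 4: DB = ⌊$35,508 × 150%/7⌋ = $7,608; SL = ⌊$30,108/4⌋ = $7,527 → take DB $7,608. Book value $27,900.
Year 5: DB = ⌊$27,900 × 150%/7⌋ = $5,978; SL = ⌊$22,500/3⌋ = $7,500 → take SL $7,500. Book value $20,400.
Year 6: DB = ⌊$20,400 × 150%/7⌋ = $4,371; SL = ⌊$15,000/2⌋ = $7,500 → take SL $7,500. Book value $12,900.

$7,500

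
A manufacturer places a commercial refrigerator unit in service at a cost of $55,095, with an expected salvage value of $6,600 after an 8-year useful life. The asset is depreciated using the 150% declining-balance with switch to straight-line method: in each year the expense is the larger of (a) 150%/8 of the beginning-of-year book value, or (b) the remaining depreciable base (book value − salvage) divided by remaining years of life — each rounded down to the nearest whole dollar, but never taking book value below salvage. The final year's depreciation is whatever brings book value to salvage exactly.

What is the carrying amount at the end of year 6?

Depreciable base = $55,095 − $6,600 = $48,495.
Year 1: DB = ⌊$55,095 × 150%/8⌋ = $10,330; SL = ⌊$48,495/8⌋ = $6,061 → take DB $10,330. Book value $44,765.
Year 2: DB = ⌊$44,765 × 150%/8⌋ = $8,393; SL = ⌊$38,165/7⌋ = $5,452 → take DB $8,393. Book value $36,372.
Year 3: DB = ⌊$36,372 × 150%/8⌋ = $6,819; SL = ⌊$29,772/6⌋ = $4,962 → take DB $6,819. Book value $29,553.
Year 4: DB = ⌊$29,553 × 150%/8⌋ = $5,541; SL = ⌊$22,953/5⌋ = $4,590 → take DB $5,541. Book value $24,012.
Year 5: DB = ⌊$24,012 × 150%/8⌋ = $4,502; SL = ⌊$17,412/4⌋ = $4,353 → take DB $4,502. Book value $19,510.
Year 6: DB = ⌊$19,510 × 150%/8⌋ = $3,658; SL = ⌊$12,910/3⌋ = $4,303 → take SL $4,303. Book value $15,207.

$15,207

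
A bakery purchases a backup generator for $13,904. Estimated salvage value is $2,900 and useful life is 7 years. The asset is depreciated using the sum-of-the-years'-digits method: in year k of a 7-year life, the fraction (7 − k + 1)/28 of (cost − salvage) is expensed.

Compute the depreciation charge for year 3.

$1,965

Depreciable base = $13,904 − $2,900 = $11,004.
Sum of the years' digits = 7+6+5+4+3+2+1 = 28.
Year 1: $11,004 × 7/28 = $2,751. Book value $11,153.
Year 2: $11,004 × 6/28 = $2,358. Book value $8,795.
Year 3: $11,004 × 5/28 = $1,965. Book value $6,830.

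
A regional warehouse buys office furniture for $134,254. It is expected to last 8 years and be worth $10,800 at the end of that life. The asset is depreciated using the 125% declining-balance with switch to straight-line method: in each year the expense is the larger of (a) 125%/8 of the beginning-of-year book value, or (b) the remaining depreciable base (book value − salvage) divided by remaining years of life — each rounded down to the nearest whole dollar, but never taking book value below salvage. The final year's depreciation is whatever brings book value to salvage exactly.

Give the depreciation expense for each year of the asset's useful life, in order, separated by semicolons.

Depreciable base = $134,254 − $10,800 = $123,454.
Year 1: DB = ⌊$134,254 × 125%/8⌋ = $20,977; SL = ⌊$123,454/8⌋ = $15,431 → take DB $20,977. Book value $113,277.
Year 2: DB = ⌊$113,277 × 125%/8⌋ = $17,699; SL = ⌊$102,477/7⌋ = $14,639 → take DB $17,699. Book value $95,578.
Year 3: DB = ⌊$95,578 × 125%/8⌋ = $14,934; SL = ⌊$84,778/6⌋ = $14,129 → take DB $14,934. Book value $80,644.
Year 4: DB = ⌊$80,644 × 125%/8⌋ = $12,600; SL = ⌊$69,844/5⌋ = $13,968 → take SL $13,968. Book value $66,676.
Year 5: DB = ⌊$66,676 × 125%/8⌋ = $10,418; SL = ⌊$55,876/4⌋ = $13,969 → take SL $13,969. Book value $52,707.
Year 6: DB = ⌊$52,707 × 125%/8⌋ = $8,235; SL = ⌊$41,907/3⌋ = $13,969 → take SL $13,969. Book value $38,738.
Year 7: DB = ⌊$38,738 × 125%/8⌋ = $6,052; SL = ⌊$27,938/2⌋ = $13,969 → take SL $13,969. Book value $24,769.
Year 8 (final): $24,769 − $10,800 = $13,969. Book value $10,800.

$20,977; $17,699; $14,934; $13,968; $13,969; $13,969; $13,969; $13,969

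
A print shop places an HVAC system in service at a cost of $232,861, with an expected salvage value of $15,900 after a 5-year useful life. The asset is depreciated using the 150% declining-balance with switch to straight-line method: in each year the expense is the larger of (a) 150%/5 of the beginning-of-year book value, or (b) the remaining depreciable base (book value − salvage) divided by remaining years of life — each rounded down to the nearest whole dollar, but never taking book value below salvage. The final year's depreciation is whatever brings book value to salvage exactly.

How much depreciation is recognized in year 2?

$48,900

Depreciable base = $232,861 − $15,900 = $216,961.
Year 1: DB = ⌊$232,861 × 150%/5⌋ = $69,858; SL = ⌊$216,961/5⌋ = $43,392 → take DB $69,858. Book value $163,003.
Year 2: DB = ⌊$163,003 × 150%/5⌋ = $48,900; SL = ⌊$147,103/4⌋ = $36,775 → take DB $48,900. Book value $114,103.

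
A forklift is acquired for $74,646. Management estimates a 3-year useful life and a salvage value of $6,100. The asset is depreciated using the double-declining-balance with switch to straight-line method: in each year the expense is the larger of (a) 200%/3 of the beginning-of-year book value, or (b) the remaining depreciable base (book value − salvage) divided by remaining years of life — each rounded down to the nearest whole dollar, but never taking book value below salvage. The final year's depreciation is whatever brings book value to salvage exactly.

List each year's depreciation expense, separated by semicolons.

$49,764; $16,588; $2,194

Depreciable base = $74,646 − $6,100 = $68,546.
Year 1: DB = ⌊$74,646 × 200%/3⌋ = $49,764; SL = ⌊$68,546/3⌋ = $22,848 → take DB $49,764. Book value $24,882.
Year 2: DB = ⌊$24,882 × 200%/3⌋ = $16,588; SL = ⌊$18,782/2⌋ = $9,391 → take DB $16,588. Book value $8,294.
Year 3 (final): $8,294 − $6,100 = $2,194. Book value $6,100.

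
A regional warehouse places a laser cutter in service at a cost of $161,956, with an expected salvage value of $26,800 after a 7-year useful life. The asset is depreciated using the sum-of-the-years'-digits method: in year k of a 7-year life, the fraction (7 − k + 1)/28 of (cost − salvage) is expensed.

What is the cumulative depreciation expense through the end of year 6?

$130,329

Depreciable base = $161,956 − $26,800 = $135,156.
Sum of the years' digits = 7+6+5+4+3+2+1 = 28.
Year 1: $135,156 × 7/28 = $33,789. Book value $128,167.
Year 2: $135,156 × 6/28 = $28,962. Book value $99,205.
Year 3: $135,156 × 5/28 = $24,135. Book value $75,070.
Year 4: $135,156 × 4/28 = $19,308. Book value $55,762.
Year 5: $135,156 × 3/28 = $14,481. Book value $41,281.
Year 6: $135,156 × 2/28 = $9,654. Book value $31,627.
Accumulated through year 6 = $161,956 − $31,627 = $130,329.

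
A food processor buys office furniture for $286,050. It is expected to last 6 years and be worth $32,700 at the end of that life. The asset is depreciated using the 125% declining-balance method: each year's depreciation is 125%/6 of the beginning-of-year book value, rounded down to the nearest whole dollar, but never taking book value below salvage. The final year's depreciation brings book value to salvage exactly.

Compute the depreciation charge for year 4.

Depreciable base = $286,050 − $32,700 = $253,350.
Year 1: ⌊$286,050 × 125%/6⌋ = $59,593. Book value $226,457.
Year 2: ⌊$226,457 × 125%/6⌋ = $47,178. Book value $179,279.
Year 3: ⌊$179,279 × 125%/6⌋ = $37,349. Book value $141,930.
Year 4: ⌊$141,930 × 125%/6⌋ = $29,568. Book value $112,362.

$29,568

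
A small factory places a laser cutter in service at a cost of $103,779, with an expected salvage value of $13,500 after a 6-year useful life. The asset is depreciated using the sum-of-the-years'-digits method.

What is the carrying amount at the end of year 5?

Depreciable base = $103,779 − $13,500 = $90,279.
Sum of the years' digits = 6+5+4+3+2+1 = 21.
Year 1: $90,279 × 6/21 = $25,794. Book value $77,985.
Year 2: $90,279 × 5/21 = $21,495. Book value $56,490.
Year 3: $90,279 × 4/21 = $17,196. Book value $39,294.
Year 4: $90,279 × 3/21 = $12,897. Book value $26,397.
Year 5: $90,279 × 2/21 = $8,598. Book value $17,799.

$17,799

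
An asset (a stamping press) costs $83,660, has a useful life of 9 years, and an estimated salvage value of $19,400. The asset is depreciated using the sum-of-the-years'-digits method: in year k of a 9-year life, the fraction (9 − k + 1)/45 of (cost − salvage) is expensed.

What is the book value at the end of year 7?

$23,684

Depreciable base = $83,660 − $19,400 = $64,260.
Sum of the years' digits = 9+8+7+6+5+4+3+2+1 = 45.
Year 1: $64,260 × 9/45 = $12,852. Book value $70,808.
Year 2: $64,260 × 8/45 = $11,424. Book value $59,384.
Year 3: $64,260 × 7/45 = $9,996. Book value $49,388.
Year 4: $64,260 × 6/45 = $8,568. Book value $40,820.
Year 5: $64,260 × 5/45 = $7,140. Book value $33,680.
Year 6: $64,260 × 4/45 = $5,712. Book value $27,968.
Year 7: $64,260 × 3/45 = $4,284. Book value $23,684.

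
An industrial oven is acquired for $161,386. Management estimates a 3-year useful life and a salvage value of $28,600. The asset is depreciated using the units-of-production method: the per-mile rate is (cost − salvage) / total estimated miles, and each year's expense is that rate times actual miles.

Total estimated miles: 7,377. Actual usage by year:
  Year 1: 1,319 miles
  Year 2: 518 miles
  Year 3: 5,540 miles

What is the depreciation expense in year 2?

Depreciable base = $161,386 − $28,600 = $132,786.
Rate = $132,786 / 7,377 miles = $18 per mile.
Year 1: 1,319 × $18 = $23,742. Book value $137,644.
Year 2: 518 × $18 = $9,324. Book value $128,320.

$9,324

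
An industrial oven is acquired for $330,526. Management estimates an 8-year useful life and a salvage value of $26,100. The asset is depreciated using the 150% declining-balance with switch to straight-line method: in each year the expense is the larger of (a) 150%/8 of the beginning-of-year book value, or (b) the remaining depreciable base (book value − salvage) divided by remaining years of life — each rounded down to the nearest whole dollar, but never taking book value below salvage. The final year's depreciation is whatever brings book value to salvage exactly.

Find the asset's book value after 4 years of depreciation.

$144,047

Depreciable base = $330,526 − $26,100 = $304,426.
Year 1: DB = ⌊$330,526 × 150%/8⌋ = $61,973; SL = ⌊$304,426/8⌋ = $38,053 → take DB $61,973. Book value $268,553.
Year 2: DB = ⌊$268,553 × 150%/8⌋ = $50,353; SL = ⌊$242,453/7⌋ = $34,636 → take DB $50,353. Book value $218,200.
Year 3: DB = ⌊$218,200 × 150%/8⌋ = $40,912; SL = ⌊$192,100/6⌋ = $32,016 → take DB $40,912. Book value $177,288.
Year 4: DB = ⌊$177,288 × 150%/8⌋ = $33,241; SL = ⌊$151,188/5⌋ = $30,237 → take DB $33,241. Book value $144,047.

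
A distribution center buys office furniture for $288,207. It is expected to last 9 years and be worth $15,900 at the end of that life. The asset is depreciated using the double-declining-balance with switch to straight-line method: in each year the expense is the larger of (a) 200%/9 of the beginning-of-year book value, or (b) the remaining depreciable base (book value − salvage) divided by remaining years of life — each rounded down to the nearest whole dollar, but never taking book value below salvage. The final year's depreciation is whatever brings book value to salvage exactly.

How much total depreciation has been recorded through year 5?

$206,174

Depreciable base = $288,207 − $15,900 = $272,307.
Year 1: DB = ⌊$288,207 × 200%/9⌋ = $64,046; SL = ⌊$272,307/9⌋ = $30,256 → take DB $64,046. Book value $224,161.
Year 2: DB = ⌊$224,161 × 200%/9⌋ = $49,813; SL = ⌊$208,261/8⌋ = $26,032 → take DB $49,813. Book value $174,348.
Year 3: DB = ⌊$174,348 × 200%/9⌋ = $38,744; SL = ⌊$158,448/7⌋ = $22,635 → take DB $38,744. Book value $135,604.
Year 4: DB = ⌊$135,604 × 200%/9⌋ = $30,134; SL = ⌊$119,704/6⌋ = $19,950 → take DB $30,134. Book value $105,470.
Year 5: DB = ⌊$105,470 × 200%/9⌋ = $23,437; SL = ⌊$89,570/5⌋ = $17,914 → take DB $23,437. Book value $82,033.
Accumulated through year 5 = $288,207 − $82,033 = $206,174.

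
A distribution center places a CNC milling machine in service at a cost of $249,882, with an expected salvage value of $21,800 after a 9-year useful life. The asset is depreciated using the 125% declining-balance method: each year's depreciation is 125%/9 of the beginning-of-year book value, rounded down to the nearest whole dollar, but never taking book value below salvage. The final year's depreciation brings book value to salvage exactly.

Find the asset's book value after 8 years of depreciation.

Depreciable base = $249,882 − $21,800 = $228,082.
Year 1: ⌊$249,882 × 125%/9⌋ = $34,705. Book value $215,177.
Year 2: ⌊$215,177 × 125%/9⌋ = $29,885. Book value $185,292.
Year 3: ⌊$185,292 × 125%/9⌋ = $25,735. Book value $159,557.
Year 4: ⌊$159,557 × 125%/9⌋ = $22,160. Book value $137,397.
Year 5: ⌊$137,397 × 125%/9⌋ = $19,082. Book value $118,315.
Year 6: ⌊$118,315 × 125%/9⌋ = $16,432. Book value $101,883.
Year 7: ⌊$101,883 × 125%/9⌋ = $14,150. Book value $87,733.
Year 8: ⌊$87,733 × 125%/9⌋ = $12,185. Book value $75,548.

$75,548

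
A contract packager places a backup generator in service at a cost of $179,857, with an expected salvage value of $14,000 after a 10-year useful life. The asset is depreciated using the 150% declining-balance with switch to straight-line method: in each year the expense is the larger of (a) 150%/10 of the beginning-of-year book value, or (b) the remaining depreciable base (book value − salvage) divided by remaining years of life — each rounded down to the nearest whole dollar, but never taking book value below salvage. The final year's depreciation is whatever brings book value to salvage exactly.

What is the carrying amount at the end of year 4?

Depreciable base = $179,857 − $14,000 = $165,857.
Year 1: DB = ⌊$179,857 × 150%/10⌋ = $26,978; SL = ⌊$165,857/10⌋ = $16,585 → take DB $26,978. Book value $152,879.
Year 2: DB = ⌊$152,879 × 150%/10⌋ = $22,931; SL = ⌊$138,879/9⌋ = $15,431 → take DB $22,931. Book value $129,948.
Year 3: DB = ⌊$129,948 × 150%/10⌋ = $19,492; SL = ⌊$115,948/8⌋ = $14,493 → take DB $19,492. Book value $110,456.
Year 4: DB = ⌊$110,456 × 150%/10⌋ = $16,568; SL = ⌊$96,456/7⌋ = $13,779 → take DB $16,568. Book value $93,888.

$93,888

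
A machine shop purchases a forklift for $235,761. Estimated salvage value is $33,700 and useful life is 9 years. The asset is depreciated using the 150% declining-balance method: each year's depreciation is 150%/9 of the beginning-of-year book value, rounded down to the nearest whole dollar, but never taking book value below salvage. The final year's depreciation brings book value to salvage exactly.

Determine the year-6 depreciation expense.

Depreciable base = $235,761 − $33,700 = $202,061.
Year 1: ⌊$235,761 × 150%/9⌋ = $39,293. Book value $196,468.
Year 2: ⌊$196,468 × 150%/9⌋ = $32,744. Book value $163,724.
Year 3: ⌊$163,724 × 150%/9⌋ = $27,287. Book value $136,437.
Year 4: ⌊$136,437 × 150%/9⌋ = $22,739. Book value $113,698.
Year 5: ⌊$113,698 × 150%/9⌋ = $18,949. Book value $94,749.
Year 6: ⌊$94,749 × 150%/9⌋ = $15,791. Book value $78,958.

$15,791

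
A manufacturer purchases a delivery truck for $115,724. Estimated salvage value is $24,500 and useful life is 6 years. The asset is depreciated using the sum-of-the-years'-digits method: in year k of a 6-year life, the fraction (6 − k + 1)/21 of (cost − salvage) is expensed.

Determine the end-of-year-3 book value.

Depreciable base = $115,724 − $24,500 = $91,224.
Sum of the years' digits = 6+5+4+3+2+1 = 21.
Year 1: $91,224 × 6/21 = $26,064. Book value $89,660.
Year 2: $91,224 × 5/21 = $21,720. Book value $67,940.
Year 3: $91,224 × 4/21 = $17,376. Book value $50,564.

$50,564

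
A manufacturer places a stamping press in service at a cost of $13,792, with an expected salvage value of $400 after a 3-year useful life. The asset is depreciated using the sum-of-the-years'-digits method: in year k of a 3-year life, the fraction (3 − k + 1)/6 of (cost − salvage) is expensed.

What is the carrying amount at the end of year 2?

Depreciable base = $13,792 − $400 = $13,392.
Sum of the years' digits = 3+2+1 = 6.
Year 1: $13,392 × 3/6 = $6,696. Book value $7,096.
Year 2: $13,392 × 2/6 = $4,464. Book value $2,632.

$2,632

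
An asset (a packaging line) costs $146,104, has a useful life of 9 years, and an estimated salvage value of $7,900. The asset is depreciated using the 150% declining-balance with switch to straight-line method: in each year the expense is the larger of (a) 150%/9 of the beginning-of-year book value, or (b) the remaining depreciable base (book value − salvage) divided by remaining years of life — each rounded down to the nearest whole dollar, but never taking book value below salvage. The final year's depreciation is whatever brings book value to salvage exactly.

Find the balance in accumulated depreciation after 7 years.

Depreciable base = $146,104 − $7,900 = $138,204.
Year 1: DB = ⌊$146,104 × 150%/9⌋ = $24,350; SL = ⌊$138,204/9⌋ = $15,356 → take DB $24,350. Book value $121,754.
Year 2: DB = ⌊$121,754 × 150%/9⌋ = $20,292; SL = ⌊$113,854/8⌋ = $14,231 → take DB $20,292. Book value $101,462.
Year 3: DB = ⌊$101,462 × 150%/9⌋ = $16,910; SL = ⌊$93,562/7⌋ = $13,366 → take DB $16,910. Book value $84,552.
Year 4: DB = ⌊$84,552 × 150%/9⌋ = $14,092; SL = ⌊$76,652/6⌋ = $12,775 → take DB $14,092. Book value $70,460.
Year 5: DB = ⌊$70,460 × 150%/9⌋ = $11,743; SL = ⌊$62,560/5⌋ = $12,512 → take SL $12,512. Book value $57,948.
Year 6: DB = ⌊$57,948 × 150%/9⌋ = $9,658; SL = ⌊$50,048/4⌋ = $12,512 → take SL $12,512. Book value $45,436.
Year 7: DB = ⌊$45,436 × 150%/9⌋ = $7,572; SL = ⌊$37,536/3⌋ = $12,512 → take SL $12,512. Book value $32,924.
Accumulated through year 7 = $146,104 − $32,924 = $113,180.

$113,180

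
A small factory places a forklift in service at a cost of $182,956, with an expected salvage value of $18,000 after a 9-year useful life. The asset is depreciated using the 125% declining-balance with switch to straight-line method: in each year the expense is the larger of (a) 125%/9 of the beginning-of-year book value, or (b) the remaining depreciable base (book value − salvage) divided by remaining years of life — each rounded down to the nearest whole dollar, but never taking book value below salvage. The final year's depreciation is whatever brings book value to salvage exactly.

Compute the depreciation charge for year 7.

$16,471

Depreciable base = $182,956 − $18,000 = $164,956.
Year 1: DB = ⌊$182,956 × 125%/9⌋ = $25,410; SL = ⌊$164,956/9⌋ = $18,328 → take DB $25,410. Book value $157,546.
Year 2: DB = ⌊$157,546 × 125%/9⌋ = $21,881; SL = ⌊$139,546/8⌋ = $17,443 → take DB $21,881. Book value $135,665.
Year 3: DB = ⌊$135,665 × 125%/9⌋ = $18,842; SL = ⌊$117,665/7⌋ = $16,809 → take DB $18,842. Book value $116,823.
Year 4: DB = ⌊$116,823 × 125%/9⌋ = $16,225; SL = ⌊$98,823/6⌋ = $16,470 → take SL $16,470. Book value $100,353.
Year 5: DB = ⌊$100,353 × 125%/9⌋ = $13,937; SL = ⌊$82,353/5⌋ = $16,470 → take SL $16,470. Book value $83,883.
Year 6: DB = ⌊$83,883 × 125%/9⌋ = $11,650; SL = ⌊$65,883/4⌋ = $16,470 → take SL $16,470. Book value $67,413.
Year 7: DB = ⌊$67,413 × 125%/9⌋ = $9,362; SL = ⌊$49,413/3⌋ = $16,471 → take SL $16,471. Book value $50,942.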